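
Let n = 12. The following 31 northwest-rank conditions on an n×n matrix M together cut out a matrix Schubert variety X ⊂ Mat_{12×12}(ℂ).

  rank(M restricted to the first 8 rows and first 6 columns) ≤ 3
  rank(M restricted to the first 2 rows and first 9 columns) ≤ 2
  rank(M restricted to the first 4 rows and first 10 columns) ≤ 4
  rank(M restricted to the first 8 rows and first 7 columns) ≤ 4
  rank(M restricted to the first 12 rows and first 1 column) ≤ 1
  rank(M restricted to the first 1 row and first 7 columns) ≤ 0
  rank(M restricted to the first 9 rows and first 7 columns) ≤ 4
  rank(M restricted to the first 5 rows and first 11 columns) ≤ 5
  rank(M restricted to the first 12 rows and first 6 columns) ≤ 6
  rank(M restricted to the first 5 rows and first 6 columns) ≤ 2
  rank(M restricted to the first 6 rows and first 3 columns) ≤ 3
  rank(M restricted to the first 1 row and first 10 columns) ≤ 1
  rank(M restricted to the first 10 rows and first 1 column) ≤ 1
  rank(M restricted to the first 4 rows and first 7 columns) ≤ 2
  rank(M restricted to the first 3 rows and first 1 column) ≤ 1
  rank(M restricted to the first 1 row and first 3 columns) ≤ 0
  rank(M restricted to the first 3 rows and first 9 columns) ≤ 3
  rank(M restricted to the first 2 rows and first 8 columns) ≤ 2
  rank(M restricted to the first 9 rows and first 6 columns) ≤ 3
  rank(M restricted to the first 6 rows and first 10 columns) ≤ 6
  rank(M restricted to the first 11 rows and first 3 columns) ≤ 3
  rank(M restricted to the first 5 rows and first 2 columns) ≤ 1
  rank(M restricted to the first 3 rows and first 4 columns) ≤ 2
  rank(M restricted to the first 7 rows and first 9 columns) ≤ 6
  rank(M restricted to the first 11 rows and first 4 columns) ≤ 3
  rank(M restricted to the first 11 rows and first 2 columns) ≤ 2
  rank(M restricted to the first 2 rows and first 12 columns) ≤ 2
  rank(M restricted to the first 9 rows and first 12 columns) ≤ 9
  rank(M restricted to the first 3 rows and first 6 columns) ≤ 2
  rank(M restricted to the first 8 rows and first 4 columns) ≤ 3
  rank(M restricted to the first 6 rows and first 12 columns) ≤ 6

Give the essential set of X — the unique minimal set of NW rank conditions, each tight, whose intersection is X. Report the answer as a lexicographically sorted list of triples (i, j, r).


Recovering R(i,j) via the rank-extension bound from the 31 conditions:

  0, 0, 0, 0, 0, 0, 0, 1, 1, 1, 1, 1
  1, 1, 1, 1, 1, 1, 1, 2, 2, 2, 2, 2
  1, 1, 2, 2, 2, 2, 2, 3, 3, 3, 3, 3
  1, 1, 2, 2, 2, 2, 2, 3, 4, 4, 4, 4
  1, 1, 2, 2, 2, 2, 3, 4, 5, 5, 5, 5
  1, 2, 3, 3, 3, 3, 4, 5, 6, 6, 6, 6
  1, 2, 3, 3, 3, 3, 4, 5, 6, 7, 7, 7
  1, 2, 3, 3, 3, 3, 4, 5, 6, 7, 8, 8
  1, 2, 3, 3, 3, 3, 4, 5, 6, 7, 8, 9
  1, 2, 3, 3, 4, 4, 5, 6, 7, 8, 9, 10
  1, 2, 3, 3, 4, 5, 6, 7, 8, 9, 10, 11
  1, 2, 3, 4, 5, 6, 7, 8, 9, 10, 11, 12

reading off 1-entries of Δ²R: w = (8, 1, 3, 9, 7, 2, 10, 11, 12, 5, 6, 4).

Fulton essential set (6 of the 28 Rothe cells):

[(1, 7, 0), (4, 7, 2), (5, 2, 1), (5, 6, 2), (9, 6, 3), (11, 4, 3)]


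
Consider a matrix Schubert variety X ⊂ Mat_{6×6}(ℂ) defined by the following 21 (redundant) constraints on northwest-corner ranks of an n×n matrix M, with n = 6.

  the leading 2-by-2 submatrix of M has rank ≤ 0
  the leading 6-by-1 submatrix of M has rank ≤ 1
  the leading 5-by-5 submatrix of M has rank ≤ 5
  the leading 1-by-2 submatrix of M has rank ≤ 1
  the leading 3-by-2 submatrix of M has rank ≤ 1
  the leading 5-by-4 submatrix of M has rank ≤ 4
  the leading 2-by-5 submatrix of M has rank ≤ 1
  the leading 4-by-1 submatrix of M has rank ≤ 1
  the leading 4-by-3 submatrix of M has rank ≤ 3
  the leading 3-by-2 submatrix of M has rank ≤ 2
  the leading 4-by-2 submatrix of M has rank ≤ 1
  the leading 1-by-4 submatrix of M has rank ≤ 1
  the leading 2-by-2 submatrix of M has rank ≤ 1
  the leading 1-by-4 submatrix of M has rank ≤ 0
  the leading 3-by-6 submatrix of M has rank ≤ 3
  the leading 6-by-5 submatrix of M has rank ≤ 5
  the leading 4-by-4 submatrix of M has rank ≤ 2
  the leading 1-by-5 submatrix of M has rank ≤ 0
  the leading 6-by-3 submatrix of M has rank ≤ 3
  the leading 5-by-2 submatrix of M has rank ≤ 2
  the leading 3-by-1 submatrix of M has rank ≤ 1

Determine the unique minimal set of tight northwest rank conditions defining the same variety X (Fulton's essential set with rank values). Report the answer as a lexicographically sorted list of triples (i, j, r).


Recovering R(i,j) via the rank-extension bound from the 21 conditions:

  0 0 0 0 0 1
  0 0 1 1 1 2
  1 1 2 2 2 3
  1 1 2 2 3 4
  1 2 3 3 4 5
  1 2 3 4 5 6

second differences of R give the permutation w = (6, 3, 1, 5, 2, 4).

Fulton essential set (4 of the 9 Rothe cells):

[(1, 5, 0), (2, 2, 0), (4, 2, 1), (4, 4, 2)]


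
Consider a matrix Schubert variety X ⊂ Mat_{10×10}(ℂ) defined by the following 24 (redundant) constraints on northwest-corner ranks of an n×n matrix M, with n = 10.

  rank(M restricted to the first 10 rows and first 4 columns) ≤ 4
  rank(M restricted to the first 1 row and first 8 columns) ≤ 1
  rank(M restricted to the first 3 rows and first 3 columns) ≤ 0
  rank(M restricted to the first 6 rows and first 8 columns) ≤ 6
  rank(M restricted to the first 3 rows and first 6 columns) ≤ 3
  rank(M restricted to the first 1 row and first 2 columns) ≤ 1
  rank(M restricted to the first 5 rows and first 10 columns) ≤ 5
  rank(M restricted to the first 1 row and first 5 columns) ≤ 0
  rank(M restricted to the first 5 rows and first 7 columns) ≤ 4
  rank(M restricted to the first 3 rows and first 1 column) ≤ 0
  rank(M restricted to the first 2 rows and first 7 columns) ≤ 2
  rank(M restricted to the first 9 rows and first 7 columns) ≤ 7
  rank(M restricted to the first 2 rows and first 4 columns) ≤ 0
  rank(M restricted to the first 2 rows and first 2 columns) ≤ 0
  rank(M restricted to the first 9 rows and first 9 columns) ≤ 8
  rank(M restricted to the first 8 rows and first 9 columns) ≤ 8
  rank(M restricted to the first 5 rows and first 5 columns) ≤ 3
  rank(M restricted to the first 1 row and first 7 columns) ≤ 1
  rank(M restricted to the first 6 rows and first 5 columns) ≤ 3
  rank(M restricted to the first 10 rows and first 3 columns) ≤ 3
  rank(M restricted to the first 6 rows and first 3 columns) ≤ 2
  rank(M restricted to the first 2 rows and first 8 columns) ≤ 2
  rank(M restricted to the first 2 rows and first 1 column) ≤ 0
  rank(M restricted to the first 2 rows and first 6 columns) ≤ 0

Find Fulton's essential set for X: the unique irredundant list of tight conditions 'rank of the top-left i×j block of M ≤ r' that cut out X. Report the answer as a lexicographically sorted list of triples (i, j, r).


Computing R[i][j] = min implied NW-rank bound (n=10, 24 conditions):

  R[1]: 0 | 0 | 0 | 0 | 0 | 0 | 1 | 1 | 1 | 1
  R[2]: 0 | 0 | 0 | 0 | 0 | 0 | 1 | 2 | 2 | 2
  R[3]: 0 | 0 | 0 | 1 | 1 | 1 | 2 | 3 | 3 | 3
  R[4]: 1 | 1 | 1 | 2 | 2 | 2 | 3 | 4 | 4 | 4
  R[5]: 1 | 2 | 2 | 3 | 3 | 3 | 4 | 5 | 5 | 5
  R[6]: 1 | 2 | 2 | 3 | 3 | 4 | 5 | 6 | 6 | 6
  R[7]: 1 | 2 | 3 | 4 | 4 | 5 | 6 | 7 | 7 | 7
  R[8]: 1 | 2 | 3 | 4 | 5 | 6 | 7 | 8 | 8 | 8
  R[9]: 1 | 2 | 3 | 4 | 5 | 6 | 7 | 8 | 8 | 9
  R[10]: 1 | 2 | 3 | 4 | 5 | 6 | 7 | 8 | 9 | 10

second differences of R give the permutation w = (7, 8, 4, 1, 2, 6, 3, 5, 10, 9).

D(w) has 18 cells with 5 SE-corners; essential set:

[(2, 6, 0), (3, 3, 0), (6, 3, 2), (6, 5, 3), (9, 9, 8)]


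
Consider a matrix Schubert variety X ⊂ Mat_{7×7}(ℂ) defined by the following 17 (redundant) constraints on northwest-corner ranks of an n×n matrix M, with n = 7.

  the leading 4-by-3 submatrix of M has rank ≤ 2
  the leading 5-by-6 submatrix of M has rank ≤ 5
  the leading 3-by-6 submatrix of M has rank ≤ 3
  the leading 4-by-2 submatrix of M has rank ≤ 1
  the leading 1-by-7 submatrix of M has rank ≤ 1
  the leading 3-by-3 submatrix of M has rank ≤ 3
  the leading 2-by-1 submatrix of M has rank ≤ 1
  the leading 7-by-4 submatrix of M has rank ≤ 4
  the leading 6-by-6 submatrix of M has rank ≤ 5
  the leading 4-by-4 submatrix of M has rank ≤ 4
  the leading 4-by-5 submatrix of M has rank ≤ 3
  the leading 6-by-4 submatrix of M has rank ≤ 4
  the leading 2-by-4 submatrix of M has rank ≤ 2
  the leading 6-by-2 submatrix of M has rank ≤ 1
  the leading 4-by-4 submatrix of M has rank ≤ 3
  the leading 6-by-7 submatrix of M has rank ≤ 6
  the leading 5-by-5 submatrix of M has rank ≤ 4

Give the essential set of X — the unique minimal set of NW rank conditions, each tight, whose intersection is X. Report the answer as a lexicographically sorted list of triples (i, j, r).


The tightest implied rank at each (i,j), from the 17 conditions:

  i=1: 1 1 1 1 1 1 1
  i=2: 1 1 2 2 2 2 2
  i=3: 1 1 2 3 3 3 3
  i=4: 1 1 2 3 3 4 4
  i=5: 1 1 2 3 4 5 5
  i=6: 1 1 2 3 4 5 6
  i=7: 1 2 3 4 5 6 7

so w = (1, 3, 4, 6, 5, 7, 2).

|D(w)|=6, |Ess(w)|=2:

[(4, 5, 3), (6, 2, 1)]


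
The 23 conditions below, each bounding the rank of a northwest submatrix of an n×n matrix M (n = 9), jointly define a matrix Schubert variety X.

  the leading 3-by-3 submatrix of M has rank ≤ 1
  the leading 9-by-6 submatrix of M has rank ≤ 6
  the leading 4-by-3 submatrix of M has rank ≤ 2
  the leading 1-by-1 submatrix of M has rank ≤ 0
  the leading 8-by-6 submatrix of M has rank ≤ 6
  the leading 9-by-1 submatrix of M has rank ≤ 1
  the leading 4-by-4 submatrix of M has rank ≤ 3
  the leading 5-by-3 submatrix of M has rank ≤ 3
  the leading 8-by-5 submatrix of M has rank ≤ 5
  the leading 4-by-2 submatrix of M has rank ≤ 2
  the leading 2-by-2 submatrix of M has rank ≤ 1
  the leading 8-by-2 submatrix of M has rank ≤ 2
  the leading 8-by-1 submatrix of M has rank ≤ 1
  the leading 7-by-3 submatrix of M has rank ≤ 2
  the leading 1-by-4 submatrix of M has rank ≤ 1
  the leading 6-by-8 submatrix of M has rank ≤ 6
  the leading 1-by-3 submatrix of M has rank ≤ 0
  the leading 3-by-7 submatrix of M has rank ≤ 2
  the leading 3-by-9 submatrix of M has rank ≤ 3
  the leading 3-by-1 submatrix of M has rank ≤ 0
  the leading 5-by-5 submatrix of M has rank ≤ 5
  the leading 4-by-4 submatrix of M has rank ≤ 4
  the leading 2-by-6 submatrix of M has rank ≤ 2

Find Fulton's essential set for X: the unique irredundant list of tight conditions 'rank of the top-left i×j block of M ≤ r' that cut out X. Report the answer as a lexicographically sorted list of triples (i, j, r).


Propagating the 23 rank bounds to every northwest block:

  row 1: 0 | 0 | 0 | 1 | 1 | 1 | 1 | 1 | 1
  row 2: 0 | 1 | 1 | 2 | 2 | 2 | 2 | 2 | 2
  row 3: 0 | 1 | 1 | 2 | 2 | 2 | 2 | 3 | 3
  row 4: 1 | 2 | 2 | 3 | 3 | 3 | 3 | 4 | 4
  row 5: 1 | 2 | 2 | 3 | 4 | 4 | 4 | 5 | 5
  row 6: 1 | 2 | 2 | 3 | 4 | 5 | 5 | 6 | 6
  row 7: 1 | 2 | 2 | 3 | 4 | 5 | 6 | 7 | 7
  row 8: 1 | 2 | 3 | 4 | 5 | 6 | 7 | 8 | 8
  row 9: 1 | 2 | 3 | 4 | 5 | 6 | 7 | 8 | 9

so w = (4, 2, 8, 1, 5, 6, 7, 3, 9).

ℓ(w)=12; the 5 essential cells (i,j,r):

[(1, 3, 0), (3, 1, 0), (3, 3, 1), (3, 7, 2), (7, 3, 2)]


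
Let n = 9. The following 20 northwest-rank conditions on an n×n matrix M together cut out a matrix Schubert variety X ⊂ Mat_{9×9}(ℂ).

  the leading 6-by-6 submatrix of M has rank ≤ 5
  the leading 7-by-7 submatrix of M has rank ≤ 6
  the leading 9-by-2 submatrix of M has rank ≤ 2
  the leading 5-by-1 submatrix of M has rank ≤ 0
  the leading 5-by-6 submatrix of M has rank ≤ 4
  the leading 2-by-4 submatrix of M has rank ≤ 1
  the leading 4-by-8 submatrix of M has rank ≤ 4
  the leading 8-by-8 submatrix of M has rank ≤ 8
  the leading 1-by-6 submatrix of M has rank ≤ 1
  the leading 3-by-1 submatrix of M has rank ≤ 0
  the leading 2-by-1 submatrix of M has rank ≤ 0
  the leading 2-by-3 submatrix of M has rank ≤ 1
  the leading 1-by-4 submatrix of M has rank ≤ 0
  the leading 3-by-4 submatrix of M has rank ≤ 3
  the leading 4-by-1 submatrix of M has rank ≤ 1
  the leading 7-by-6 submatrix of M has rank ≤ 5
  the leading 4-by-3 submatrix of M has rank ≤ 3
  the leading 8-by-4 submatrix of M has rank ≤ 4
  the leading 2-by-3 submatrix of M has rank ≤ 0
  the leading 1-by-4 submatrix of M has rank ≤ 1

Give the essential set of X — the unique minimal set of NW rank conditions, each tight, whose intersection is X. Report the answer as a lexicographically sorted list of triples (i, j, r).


Rank table r_w(9×9) implied by the 20 constraints:

  R[1]: 0, 0, 0, 0, 1, 1, 1, 1, 1
  R[2]: 0, 0, 0, 1, 2, 2, 2, 2, 2
  R[3]: 0, 1, 1, 2, 3, 3, 3, 3, 3
  R[4]: 0, 1, 2, 3, 4, 4, 4, 4, 4
  R[5]: 0, 1, 2, 3, 4, 4, 5, 5, 5
  R[6]: 1, 2, 3, 4, 5, 5, 6, 6, 6
  R[7]: 1, 2, 3, 4, 5, 5, 6, 7, 7
  R[8]: 1, 2, 3, 4, 5, 6, 7, 8, 8
  R[9]: 1, 2, 3, 4, 5, 6, 7, 8, 9

hence w(1..9) = (5, 4, 2, 3, 7, 1, 8, 6, 9).

Rothe diagram D(w) (12 cells), 5 SE-corners (essential conditions):

[(1, 4, 0), (2, 3, 0), (5, 1, 0), (5, 6, 4), (7, 6, 5)]


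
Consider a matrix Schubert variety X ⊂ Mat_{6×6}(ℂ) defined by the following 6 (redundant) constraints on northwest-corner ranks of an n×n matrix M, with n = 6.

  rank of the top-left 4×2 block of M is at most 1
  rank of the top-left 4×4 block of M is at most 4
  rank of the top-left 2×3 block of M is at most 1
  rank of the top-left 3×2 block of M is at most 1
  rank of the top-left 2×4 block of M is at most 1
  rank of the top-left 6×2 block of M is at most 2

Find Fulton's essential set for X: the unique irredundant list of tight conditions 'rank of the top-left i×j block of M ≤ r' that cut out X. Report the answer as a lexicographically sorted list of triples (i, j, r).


Propagating the 6 rank bounds to every northwest block:

  i=1: 1 | 1 | 1 | 1 | 1 | 1
  i=2: 1 | 1 | 1 | 1 | 2 | 2
  i=3: 1 | 1 | 2 | 2 | 3 | 3
  i=4: 1 | 1 | 2 | 3 | 4 | 4
  i=5: 1 | 2 | 3 | 4 | 5 | 5
  i=6: 1 | 2 | 3 | 4 | 5 | 6

hence w(1..6) = (1, 5, 3, 4, 2, 6).

ℓ(w)=5; the 2 essential cells (i,j,r):

[(2, 4, 1), (4, 2, 1)]


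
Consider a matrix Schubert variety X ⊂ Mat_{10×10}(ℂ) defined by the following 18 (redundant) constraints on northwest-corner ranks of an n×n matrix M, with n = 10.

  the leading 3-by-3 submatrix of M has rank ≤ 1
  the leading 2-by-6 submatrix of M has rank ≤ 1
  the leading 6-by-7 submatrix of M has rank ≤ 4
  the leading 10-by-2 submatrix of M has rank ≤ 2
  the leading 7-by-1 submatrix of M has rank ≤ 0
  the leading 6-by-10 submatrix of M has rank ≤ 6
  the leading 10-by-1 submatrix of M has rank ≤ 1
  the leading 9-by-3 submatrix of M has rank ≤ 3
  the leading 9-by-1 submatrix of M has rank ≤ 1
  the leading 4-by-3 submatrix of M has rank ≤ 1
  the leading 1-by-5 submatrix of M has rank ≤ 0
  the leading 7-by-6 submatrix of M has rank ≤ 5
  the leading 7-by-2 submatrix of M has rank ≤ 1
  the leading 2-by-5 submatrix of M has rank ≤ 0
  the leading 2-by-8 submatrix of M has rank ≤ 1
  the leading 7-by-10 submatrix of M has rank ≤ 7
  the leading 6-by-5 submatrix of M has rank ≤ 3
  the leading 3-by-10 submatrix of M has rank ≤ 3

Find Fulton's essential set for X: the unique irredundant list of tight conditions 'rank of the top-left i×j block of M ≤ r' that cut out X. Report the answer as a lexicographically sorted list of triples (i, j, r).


The tightest implied rank at each (i,j), from the 18 conditions:

  0, 0, 0, 0, 0, 1, 1, 1, 1, 1
  0, 0, 0, 0, 0, 1, 1, 1, 2, 2
  0, 1, 1, 1, 1, 2, 2, 2, 3, 3
  0, 1, 1, 2, 2, 3, 3, 3, 4, 4
  0, 1, 2, 3, 3, 4, 4, 4, 5, 5
  0, 1, 2, 3, 3, 4, 4, 5, 6, 6
  0, 1, 2, 3, 4, 5, 5, 6, 7, 7
  1, 2, 3, 4, 5, 6, 6, 7, 8, 8
  1, 2, 3, 4, 5, 6, 7, 8, 9, 9
  1, 2, 3, 4, 5, 6, 7, 8, 9, 10

hence w(1..10) = (6, 9, 2, 4, 3, 8, 5, 1, 7, 10).

Rothe diagram D(w) (20 cells), 6 SE-corners (essential conditions):

[(2, 5, 0), (2, 8, 1), (4, 3, 1), (6, 5, 3), (6, 7, 4), (7, 1, 0)]


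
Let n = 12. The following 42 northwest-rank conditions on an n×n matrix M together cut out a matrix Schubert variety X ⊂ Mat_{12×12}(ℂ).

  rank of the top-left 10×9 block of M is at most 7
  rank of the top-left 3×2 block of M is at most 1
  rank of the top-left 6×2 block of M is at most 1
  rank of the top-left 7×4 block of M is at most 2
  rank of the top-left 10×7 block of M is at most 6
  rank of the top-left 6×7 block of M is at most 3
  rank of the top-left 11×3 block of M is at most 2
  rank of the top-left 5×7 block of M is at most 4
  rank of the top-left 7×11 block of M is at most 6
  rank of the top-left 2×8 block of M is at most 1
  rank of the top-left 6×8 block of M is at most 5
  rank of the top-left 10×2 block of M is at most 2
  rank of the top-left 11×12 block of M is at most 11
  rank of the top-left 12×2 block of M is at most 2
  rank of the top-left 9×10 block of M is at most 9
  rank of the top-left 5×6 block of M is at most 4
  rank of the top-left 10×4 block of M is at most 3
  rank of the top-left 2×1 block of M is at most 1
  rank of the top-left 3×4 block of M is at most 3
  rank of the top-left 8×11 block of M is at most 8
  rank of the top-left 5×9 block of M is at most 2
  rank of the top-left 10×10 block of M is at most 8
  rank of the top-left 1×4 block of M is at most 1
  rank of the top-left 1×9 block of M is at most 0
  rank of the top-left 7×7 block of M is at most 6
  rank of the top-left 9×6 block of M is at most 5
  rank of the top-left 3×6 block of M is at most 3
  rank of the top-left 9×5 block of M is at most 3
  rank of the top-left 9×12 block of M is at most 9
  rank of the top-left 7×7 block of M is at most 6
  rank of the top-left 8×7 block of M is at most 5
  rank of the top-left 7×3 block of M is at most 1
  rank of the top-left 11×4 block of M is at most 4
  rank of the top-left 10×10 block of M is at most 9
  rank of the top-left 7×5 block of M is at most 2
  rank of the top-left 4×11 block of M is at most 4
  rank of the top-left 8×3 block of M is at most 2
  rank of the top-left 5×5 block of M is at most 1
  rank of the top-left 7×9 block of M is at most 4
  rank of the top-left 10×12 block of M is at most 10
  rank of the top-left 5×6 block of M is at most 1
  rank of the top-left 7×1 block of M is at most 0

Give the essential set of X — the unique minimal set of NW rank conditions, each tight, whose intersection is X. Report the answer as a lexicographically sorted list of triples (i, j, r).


Computing R[i][j] = min implied NW-rank bound (n=12, 42 conditions):

  i=1: 0 | 0 | 0 | 0 | 0 | 0 | 0 | 0 | 0 | 1 | 1 | 1
  i=2: 0 | 1 | 1 | 1 | 1 | 1 | 1 | 1 | 1 | 2 | 2 | 2
  i=3: 0 | 1 | 1 | 1 | 1 | 1 | 2 | 2 | 2 | 3 | 3 | 3
  i=4: 0 | 1 | 1 | 1 | 1 | 1 | 2 | 2 | 2 | 3 | 4 | 4
  i=5: 0 | 1 | 1 | 1 | 1 | 1 | 2 | 2 | 2 | 3 | 4 | 5
  i=6: 0 | 1 | 1 | 2 | 2 | 2 | 3 | 3 | 3 | 4 | 5 | 6
  i=7: 0 | 1 | 1 | 2 | 2 | 3 | 4 | 4 | 4 | 5 | 6 | 7
  i=8: 1 | 2 | 2 | 3 | 3 | 4 | 5 | 5 | 5 | 6 | 7 | 8
  i=9: 1 | 2 | 2 | 3 | 3 | 4 | 5 | 6 | 6 | 7 | 8 | 9
  i=10: 1 | 2 | 2 | 3 | 4 | 5 | 6 | 7 | 7 | 8 | 9 | 10
  i=11: 1 | 2 | 2 | 3 | 4 | 5 | 6 | 7 | 8 | 9 | 10 | 11
  i=12: 1 | 2 | 3 | 4 | 5 | 6 | 7 | 8 | 9 | 10 | 11 | 12

giving w = (10, 2, 7, 11, 12, 4, 6, 1, 8, 5, 9, 3) via Δ²R.

|D(w)|=38, |Ess(w)|=8:

[(1, 9, 0), (5, 6, 1), (5, 9, 2), (7, 1, 0), (7, 3, 1), (7, 5, 2), (9, 5, 3), (11, 3, 2)]


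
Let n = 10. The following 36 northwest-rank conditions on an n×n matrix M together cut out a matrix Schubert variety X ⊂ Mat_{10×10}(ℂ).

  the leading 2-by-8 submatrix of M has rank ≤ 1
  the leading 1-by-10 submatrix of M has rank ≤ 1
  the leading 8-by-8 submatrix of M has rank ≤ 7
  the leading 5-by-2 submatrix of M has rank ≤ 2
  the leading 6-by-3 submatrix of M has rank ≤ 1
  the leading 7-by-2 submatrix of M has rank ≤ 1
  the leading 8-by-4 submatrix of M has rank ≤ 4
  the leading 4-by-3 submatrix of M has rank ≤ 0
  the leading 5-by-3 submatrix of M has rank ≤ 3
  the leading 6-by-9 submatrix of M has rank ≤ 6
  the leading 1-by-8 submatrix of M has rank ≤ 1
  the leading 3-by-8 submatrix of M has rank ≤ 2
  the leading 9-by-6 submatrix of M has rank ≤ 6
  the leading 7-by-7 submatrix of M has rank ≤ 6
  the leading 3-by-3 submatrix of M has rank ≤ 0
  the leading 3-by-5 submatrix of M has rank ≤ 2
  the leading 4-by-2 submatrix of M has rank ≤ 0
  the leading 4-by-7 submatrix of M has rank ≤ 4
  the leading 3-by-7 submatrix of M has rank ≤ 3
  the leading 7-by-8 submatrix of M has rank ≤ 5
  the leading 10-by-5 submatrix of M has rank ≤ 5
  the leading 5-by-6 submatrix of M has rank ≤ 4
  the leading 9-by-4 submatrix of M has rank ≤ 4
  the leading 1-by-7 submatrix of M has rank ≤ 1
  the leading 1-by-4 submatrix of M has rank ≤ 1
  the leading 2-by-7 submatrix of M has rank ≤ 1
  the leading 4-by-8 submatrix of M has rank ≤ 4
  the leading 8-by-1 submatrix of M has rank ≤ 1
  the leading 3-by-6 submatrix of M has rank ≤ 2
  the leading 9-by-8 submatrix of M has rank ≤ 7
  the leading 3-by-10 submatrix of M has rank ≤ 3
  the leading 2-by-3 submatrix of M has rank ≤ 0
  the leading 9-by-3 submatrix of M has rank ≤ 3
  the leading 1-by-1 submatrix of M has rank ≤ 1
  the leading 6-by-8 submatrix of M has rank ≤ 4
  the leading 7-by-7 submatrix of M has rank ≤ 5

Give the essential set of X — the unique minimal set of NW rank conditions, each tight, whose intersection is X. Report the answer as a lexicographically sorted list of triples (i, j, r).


Recovering R(i,j) via the rank-extension bound from the 36 conditions:

  row 1: 0, 0, 0, 1, 1, 1, 1, 1, 1, 1
  row 2: 0, 0, 0, 1, 1, 1, 1, 1, 2, 2
  row 3: 0, 0, 0, 1, 2, 2, 2, 2, 3, 3
  row 4: 0, 0, 0, 1, 2, 3, 3, 3, 4, 4
  row 5: 1, 1, 1, 2, 3, 4, 4, 4, 5, 5
  row 6: 1, 1, 1, 2, 3, 4, 4, 4, 5, 6
  row 7: 1, 1, 2, 3, 4, 5, 5, 5, 6, 7
  row 8: 1, 2, 3, 4, 5, 6, 6, 6, 7, 8
  row 9: 1, 2, 3, 4, 5, 6, 7, 7, 8, 9
  row 10: 1, 2, 3, 4, 5, 6, 7, 8, 9, 10

the unique w with this rank table is (4, 9, 5, 6, 1, 10, 3, 2, 7, 8).

D(w) has 21 cells with 5 SE-corners; essential set:

[(2, 8, 1), (4, 3, 0), (6, 3, 1), (6, 8, 4), (7, 2, 1)]


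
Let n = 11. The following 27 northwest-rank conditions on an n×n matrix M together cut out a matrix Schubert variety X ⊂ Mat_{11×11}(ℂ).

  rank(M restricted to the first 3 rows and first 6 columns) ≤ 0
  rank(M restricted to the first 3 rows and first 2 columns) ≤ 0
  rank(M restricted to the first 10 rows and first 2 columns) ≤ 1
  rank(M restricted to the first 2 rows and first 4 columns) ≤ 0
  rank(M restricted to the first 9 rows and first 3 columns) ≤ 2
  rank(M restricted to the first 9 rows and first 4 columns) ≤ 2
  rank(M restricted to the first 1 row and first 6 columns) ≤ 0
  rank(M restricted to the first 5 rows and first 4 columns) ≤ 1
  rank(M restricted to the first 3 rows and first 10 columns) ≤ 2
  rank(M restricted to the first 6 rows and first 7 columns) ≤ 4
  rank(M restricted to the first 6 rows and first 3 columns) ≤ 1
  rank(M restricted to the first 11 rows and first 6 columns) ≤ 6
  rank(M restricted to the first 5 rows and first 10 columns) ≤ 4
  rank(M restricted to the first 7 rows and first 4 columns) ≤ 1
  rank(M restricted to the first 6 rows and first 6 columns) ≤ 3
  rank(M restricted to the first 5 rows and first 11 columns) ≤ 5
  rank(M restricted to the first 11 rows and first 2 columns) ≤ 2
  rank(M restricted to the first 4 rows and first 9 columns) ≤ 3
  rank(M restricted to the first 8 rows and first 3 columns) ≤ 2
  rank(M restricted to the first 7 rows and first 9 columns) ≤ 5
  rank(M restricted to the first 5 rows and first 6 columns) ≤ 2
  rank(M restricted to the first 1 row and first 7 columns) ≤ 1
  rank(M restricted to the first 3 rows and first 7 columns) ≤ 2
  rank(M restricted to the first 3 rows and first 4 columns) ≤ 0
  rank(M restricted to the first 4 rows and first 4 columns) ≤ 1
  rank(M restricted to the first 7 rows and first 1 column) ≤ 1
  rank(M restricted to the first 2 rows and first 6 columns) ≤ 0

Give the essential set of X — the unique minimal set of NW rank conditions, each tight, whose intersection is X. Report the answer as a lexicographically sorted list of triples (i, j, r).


Reconstructing r_w from the 27 given conditions:

  i=1: 0 | 0 | 0 | 0 | 0 | 0 | 1 | 1 | 1 | 1 | 1
  i=2: 0 | 0 | 0 | 0 | 0 | 0 | 1 | 2 | 2 | 2 | 2
  i=3: 0 | 0 | 0 | 0 | 0 | 0 | 1 | 2 | 2 | 2 | 3
  i=4: 1 | 1 | 1 | 1 | 1 | 1 | 2 | 3 | 3 | 3 | 4
  i=5: 1 | 1 | 1 | 1 | 2 | 2 | 3 | 4 | 4 | 4 | 5
  i=6: 1 | 1 | 1 | 1 | 2 | 3 | 4 | 5 | 5 | 5 | 6
  i=7: 1 | 1 | 1 | 1 | 2 | 3 | 4 | 5 | 5 | 6 | 7
  i=8: 1 | 1 | 2 | 2 | 3 | 4 | 5 | 6 | 6 | 7 | 8
  i=9: 1 | 1 | 2 | 2 | 3 | 4 | 5 | 6 | 7 | 8 | 9
  i=10: 1 | 1 | 2 | 3 | 4 | 5 | 6 | 7 | 8 | 9 | 10
  i=11: 1 | 2 | 3 | 4 | 5 | 6 | 7 | 8 | 9 | 10 | 11

giving w = (7, 8, 11, 1, 5, 6, 10, 3, 9, 4, 2) via Δ²R.

D(w) has 34 cells with 6 SE-corners; essential set:

[(3, 6, 0), (3, 10, 2), (7, 4, 1), (7, 9, 5), (9, 4, 2), (10, 2, 1)]


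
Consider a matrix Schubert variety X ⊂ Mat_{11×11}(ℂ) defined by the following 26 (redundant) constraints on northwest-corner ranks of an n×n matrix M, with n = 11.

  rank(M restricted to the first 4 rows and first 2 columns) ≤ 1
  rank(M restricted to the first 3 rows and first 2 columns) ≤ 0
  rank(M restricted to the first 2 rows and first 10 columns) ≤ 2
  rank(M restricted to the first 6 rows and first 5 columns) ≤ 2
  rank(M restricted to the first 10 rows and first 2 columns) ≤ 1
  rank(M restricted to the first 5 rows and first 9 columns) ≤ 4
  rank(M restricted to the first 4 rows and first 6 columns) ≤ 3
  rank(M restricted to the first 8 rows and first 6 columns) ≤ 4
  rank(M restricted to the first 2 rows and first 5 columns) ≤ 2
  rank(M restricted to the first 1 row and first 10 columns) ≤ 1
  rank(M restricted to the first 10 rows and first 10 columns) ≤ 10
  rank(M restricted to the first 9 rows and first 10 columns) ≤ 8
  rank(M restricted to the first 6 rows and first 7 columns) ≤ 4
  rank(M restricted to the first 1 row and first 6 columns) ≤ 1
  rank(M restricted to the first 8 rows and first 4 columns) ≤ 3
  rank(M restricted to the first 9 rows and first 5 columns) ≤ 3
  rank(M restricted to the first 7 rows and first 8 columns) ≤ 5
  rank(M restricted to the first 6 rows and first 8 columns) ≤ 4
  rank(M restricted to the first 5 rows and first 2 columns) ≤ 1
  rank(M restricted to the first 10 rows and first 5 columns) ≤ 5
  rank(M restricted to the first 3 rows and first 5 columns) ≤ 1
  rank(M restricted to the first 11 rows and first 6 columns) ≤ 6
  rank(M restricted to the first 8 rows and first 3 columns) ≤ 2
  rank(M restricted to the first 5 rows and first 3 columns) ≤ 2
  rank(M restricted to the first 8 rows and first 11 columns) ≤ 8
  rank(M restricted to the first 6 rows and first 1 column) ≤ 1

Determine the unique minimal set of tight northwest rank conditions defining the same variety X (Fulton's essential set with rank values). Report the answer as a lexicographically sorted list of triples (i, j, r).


Rank table r_w(11×11) implied by the 26 constraints:

  0  0  1  1  1  1  1  1  1  1  1
  0  0  1  1  1  2  2  2  2  2  2
  0  0  1  1  1  2  3  3  3  3  3
  1  1  2  2  2  3  4  4  4  4  4
  1  1  2  2  2  3  4  4  4  5  5
  1  1  2  2  2  3  4  4  5  6  6
  1  1  2  3  3  4  5  5  6  7  7
  1  1  2  3  3  4  5  6  7  8  8
  1  1  2  3  3  4  5  6  7  8  9
  1  1  2  3  4  5  6  7  8  9  10
  1  2  3  4  5  6  7  8  9  10  11

giving w = (3, 6, 7, 1, 10, 9, 4, 8, 11, 5, 2) via Δ²R.

|D(w)|=25, |Ess(w)|=7:

[(3, 2, 0), (3, 5, 1), (5, 9, 4), (6, 5, 2), (6, 8, 4), (9, 5, 3), (10, 2, 1)]


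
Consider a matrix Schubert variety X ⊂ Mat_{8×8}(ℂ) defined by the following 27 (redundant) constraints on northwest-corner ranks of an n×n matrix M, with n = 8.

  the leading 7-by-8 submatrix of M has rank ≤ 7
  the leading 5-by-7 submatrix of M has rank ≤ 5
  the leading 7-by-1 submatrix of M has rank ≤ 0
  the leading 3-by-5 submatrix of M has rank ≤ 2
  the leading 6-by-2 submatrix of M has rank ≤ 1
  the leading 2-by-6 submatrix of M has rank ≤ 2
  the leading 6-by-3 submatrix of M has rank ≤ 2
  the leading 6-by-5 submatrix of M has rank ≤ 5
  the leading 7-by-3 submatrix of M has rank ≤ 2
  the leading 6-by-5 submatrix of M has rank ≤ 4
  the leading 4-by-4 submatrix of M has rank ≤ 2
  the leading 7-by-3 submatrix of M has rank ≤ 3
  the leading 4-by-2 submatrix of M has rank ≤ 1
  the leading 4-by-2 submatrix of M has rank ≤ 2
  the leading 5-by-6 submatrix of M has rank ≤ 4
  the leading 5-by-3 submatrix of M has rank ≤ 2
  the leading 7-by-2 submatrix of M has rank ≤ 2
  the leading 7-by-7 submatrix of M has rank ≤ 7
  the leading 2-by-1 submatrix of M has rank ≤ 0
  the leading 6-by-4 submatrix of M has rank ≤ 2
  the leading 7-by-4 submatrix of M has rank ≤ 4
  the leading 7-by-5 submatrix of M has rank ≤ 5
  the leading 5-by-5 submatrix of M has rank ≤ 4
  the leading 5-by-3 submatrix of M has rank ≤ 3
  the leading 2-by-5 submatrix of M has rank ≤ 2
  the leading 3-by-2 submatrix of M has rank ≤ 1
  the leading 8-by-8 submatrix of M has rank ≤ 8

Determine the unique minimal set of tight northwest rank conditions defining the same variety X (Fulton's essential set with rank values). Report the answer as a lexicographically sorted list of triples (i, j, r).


The tightest implied rank at each (i,j), from the 27 conditions:

  0 | 1 | 1 | 1 | 1 | 1 | 1 | 1
  0 | 1 | 2 | 2 | 2 | 2 | 2 | 2
  0 | 1 | 2 | 2 | 2 | 3 | 3 | 3
  0 | 1 | 2 | 2 | 3 | 4 | 4 | 4
  0 | 1 | 2 | 2 | 3 | 4 | 5 | 5
  0 | 1 | 2 | 2 | 3 | 4 | 5 | 6
  0 | 1 | 2 | 3 | 4 | 5 | 6 | 7
  1 | 2 | 3 | 4 | 5 | 6 | 7 | 8

the unique w with this rank table is (2, 3, 6, 5, 7, 8, 4, 1).

Rothe diagram D(w) (12 cells), 3 SE-corners (essential conditions):

[(3, 5, 2), (6, 4, 2), (7, 1, 0)]


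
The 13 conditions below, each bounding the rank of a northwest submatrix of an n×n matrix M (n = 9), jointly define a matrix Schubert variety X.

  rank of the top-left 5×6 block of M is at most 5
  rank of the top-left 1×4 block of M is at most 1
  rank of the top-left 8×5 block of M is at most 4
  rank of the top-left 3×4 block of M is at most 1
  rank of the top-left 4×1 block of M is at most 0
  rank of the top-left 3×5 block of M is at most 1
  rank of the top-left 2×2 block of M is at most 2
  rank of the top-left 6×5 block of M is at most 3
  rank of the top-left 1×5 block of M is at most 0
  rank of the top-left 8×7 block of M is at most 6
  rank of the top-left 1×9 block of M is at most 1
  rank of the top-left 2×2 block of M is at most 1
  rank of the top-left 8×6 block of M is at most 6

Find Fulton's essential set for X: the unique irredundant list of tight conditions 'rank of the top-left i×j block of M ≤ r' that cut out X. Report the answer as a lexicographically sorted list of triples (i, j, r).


Rank table r_w(9×9) implied by the 13 constraints:

  0 | 0 | 0 | 0 | 0 | 1 | 1 | 1 | 1
  0 | 1 | 1 | 1 | 1 | 2 | 2 | 2 | 2
  0 | 1 | 1 | 1 | 1 | 2 | 3 | 3 | 3
  0 | 1 | 2 | 2 | 2 | 3 | 4 | 4 | 4
  1 | 2 | 3 | 3 | 3 | 4 | 5 | 5 | 5
  1 | 2 | 3 | 3 | 3 | 4 | 5 | 6 | 6
  1 | 2 | 3 | 4 | 4 | 5 | 6 | 7 | 7
  1 | 2 | 3 | 4 | 4 | 5 | 6 | 7 | 8
  1 | 2 | 3 | 4 | 5 | 6 | 7 | 8 | 9

so w = (6, 2, 7, 3, 1, 8, 4, 9, 5).

|D(w)|=14, |Ess(w)|=5:

[(1, 5, 0), (3, 5, 1), (4, 1, 0), (6, 5, 3), (8, 5, 4)]


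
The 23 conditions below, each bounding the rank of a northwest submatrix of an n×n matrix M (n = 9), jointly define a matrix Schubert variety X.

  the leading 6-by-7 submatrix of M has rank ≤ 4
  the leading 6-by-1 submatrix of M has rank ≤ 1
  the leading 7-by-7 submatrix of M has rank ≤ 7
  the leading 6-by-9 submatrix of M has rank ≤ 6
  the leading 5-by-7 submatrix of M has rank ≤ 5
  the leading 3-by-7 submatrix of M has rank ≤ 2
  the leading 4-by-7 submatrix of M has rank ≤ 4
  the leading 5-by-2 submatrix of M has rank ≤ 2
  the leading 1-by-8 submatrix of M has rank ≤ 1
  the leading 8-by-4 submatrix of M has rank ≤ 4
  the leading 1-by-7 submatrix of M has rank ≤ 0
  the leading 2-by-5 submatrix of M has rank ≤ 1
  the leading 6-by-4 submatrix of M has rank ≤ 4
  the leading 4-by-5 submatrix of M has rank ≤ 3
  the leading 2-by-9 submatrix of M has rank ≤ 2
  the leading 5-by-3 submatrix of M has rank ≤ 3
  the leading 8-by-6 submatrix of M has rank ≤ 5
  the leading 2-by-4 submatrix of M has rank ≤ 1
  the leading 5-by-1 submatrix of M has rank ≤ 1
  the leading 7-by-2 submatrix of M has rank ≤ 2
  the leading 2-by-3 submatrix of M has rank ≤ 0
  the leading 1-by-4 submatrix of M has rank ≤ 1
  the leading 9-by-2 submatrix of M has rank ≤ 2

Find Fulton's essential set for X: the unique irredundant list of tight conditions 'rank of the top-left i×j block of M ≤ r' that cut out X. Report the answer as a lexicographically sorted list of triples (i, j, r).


Computing R[i][j] = min implied NW-rank bound (n=9, 23 conditions):

  R[1]: 0 | 0 | 0 | 0 | 0 | 0 | 0 | 1 | 1
  R[2]: 0 | 0 | 0 | 1 | 1 | 1 | 1 | 2 | 2
  R[3]: 1 | 1 | 1 | 2 | 2 | 2 | 2 | 3 | 3
  R[4]: 1 | 2 | 2 | 3 | 3 | 3 | 3 | 4 | 4
  R[5]: 1 | 2 | 3 | 4 | 4 | 4 | 4 | 5 | 5
  R[6]: 1 | 2 | 3 | 4 | 4 | 4 | 4 | 5 | 6
  R[7]: 1 | 2 | 3 | 4 | 5 | 5 | 5 | 6 | 7
  R[8]: 1 | 2 | 3 | 4 | 5 | 5 | 6 | 7 | 8
  R[9]: 1 | 2 | 3 | 4 | 5 | 6 | 7 | 8 | 9

second differences of R give the permutation w = (8, 4, 1, 2, 3, 9, 5, 7, 6).

|D(w)|=14, |Ess(w)|=4:

[(1, 7, 0), (2, 3, 0), (6, 7, 4), (8, 6, 5)]


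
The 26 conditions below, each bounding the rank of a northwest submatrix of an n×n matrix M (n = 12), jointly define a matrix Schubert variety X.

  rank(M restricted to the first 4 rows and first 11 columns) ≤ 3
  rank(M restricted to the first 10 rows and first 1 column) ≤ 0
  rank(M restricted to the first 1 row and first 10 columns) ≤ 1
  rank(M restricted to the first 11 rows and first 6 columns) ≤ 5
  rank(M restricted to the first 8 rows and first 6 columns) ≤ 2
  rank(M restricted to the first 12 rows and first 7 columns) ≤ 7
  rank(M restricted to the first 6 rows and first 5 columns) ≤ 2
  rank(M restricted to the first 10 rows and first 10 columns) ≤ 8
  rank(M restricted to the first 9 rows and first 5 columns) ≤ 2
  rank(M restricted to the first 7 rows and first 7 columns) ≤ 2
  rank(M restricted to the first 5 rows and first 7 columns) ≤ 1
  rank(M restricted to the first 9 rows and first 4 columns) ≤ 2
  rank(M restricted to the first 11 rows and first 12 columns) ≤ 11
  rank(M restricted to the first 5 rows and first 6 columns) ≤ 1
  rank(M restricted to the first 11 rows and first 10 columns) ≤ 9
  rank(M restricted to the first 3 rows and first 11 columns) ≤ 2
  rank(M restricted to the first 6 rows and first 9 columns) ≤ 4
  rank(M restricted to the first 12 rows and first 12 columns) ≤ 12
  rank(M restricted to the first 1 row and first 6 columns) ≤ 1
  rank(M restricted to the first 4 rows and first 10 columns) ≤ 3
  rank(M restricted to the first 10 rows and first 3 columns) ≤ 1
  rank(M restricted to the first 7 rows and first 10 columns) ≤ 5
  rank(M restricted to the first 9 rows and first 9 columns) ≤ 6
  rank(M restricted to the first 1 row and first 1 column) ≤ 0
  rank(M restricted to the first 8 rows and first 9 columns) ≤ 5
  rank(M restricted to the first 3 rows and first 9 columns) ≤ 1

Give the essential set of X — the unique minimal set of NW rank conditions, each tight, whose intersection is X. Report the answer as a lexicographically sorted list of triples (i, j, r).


The tightest implied rank at each (i,j), from the 26 conditions:

  i=1: 0, 1, 1, 1, 1, 1, 1, 1, 1, 1, 1, 1
  i=2: 0, 1, 1, 1, 1, 1, 1, 1, 1, 2, 2, 2
  i=3: 0, 1, 1, 1, 1, 1, 1, 1, 1, 2, 2, 3
  i=4: 0, 1, 1, 1, 1, 1, 1, 2, 2, 3, 3, 4
  i=5: 0, 1, 1, 1, 1, 1, 1, 2, 3, 4, 4, 5
  i=6: 0, 1, 1, 2, 2, 2, 2, 3, 4, 5, 5, 6
  i=7: 0, 1, 1, 2, 2, 2, 2, 3, 4, 5, 6, 7
  i=8: 0, 1, 1, 2, 2, 2, 3, 4, 5, 6, 7, 8
  i=9: 0, 1, 1, 2, 2, 3, 4, 5, 6, 7, 8, 9
  i=10: 0, 1, 1, 2, 3, 4, 5, 6, 7, 8, 9, 10
  i=11: 1, 2, 2, 3, 4, 5, 6, 7, 8, 9, 10, 11
  i=12: 1, 2, 3, 4, 5, 6, 7, 8, 9, 10, 11, 12

second differences of R give the permutation w = (2, 10, 12, 8, 9, 4, 11, 7, 6, 5, 1, 3).

Fulton essential set (8 of the 46 Rothe cells):

[(3, 9, 1), (3, 11, 2), (5, 7, 1), (7, 7, 2), (8, 6, 2), (9, 5, 2), (10, 1, 0), (10, 3, 1)]


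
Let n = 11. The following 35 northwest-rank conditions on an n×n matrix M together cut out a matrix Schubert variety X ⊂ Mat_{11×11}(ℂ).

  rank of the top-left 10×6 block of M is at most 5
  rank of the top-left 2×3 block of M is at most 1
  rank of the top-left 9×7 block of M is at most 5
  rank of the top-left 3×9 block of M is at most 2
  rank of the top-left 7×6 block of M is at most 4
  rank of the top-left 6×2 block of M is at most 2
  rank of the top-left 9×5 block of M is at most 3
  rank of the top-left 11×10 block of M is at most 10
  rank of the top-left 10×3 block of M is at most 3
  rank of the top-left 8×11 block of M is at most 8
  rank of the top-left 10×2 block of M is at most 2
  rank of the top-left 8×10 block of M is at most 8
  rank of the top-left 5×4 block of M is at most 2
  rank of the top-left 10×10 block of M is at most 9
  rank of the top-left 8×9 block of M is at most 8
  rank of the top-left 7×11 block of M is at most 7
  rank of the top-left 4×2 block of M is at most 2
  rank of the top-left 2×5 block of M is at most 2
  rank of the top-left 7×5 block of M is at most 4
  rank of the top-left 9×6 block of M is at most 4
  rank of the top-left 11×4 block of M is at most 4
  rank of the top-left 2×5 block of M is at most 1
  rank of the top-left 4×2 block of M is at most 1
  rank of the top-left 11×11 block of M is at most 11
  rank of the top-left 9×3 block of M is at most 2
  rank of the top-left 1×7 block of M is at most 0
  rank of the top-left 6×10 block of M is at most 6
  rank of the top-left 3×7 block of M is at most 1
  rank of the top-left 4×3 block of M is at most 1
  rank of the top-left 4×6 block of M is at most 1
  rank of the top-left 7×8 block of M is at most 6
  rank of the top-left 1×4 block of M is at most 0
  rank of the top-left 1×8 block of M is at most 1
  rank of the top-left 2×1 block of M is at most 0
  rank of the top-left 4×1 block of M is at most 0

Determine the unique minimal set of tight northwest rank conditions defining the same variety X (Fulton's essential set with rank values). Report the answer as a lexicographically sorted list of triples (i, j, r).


Reconstructing r_w from the 35 given conditions:

  R[1]: 0 | 0 | 0 | 0 | 0 | 0 | 0 | 1 | 1 | 1 | 1
  R[2]: 0 | 1 | 1 | 1 | 1 | 1 | 1 | 2 | 2 | 2 | 2
  R[3]: 0 | 1 | 1 | 1 | 1 | 1 | 1 | 2 | 2 | 3 | 3
  R[4]: 0 | 1 | 1 | 1 | 1 | 1 | 2 | 3 | 3 | 4 | 4
  R[5]: 1 | 2 | 2 | 2 | 2 | 2 | 3 | 4 | 4 | 5 | 5
  R[6]: 1 | 2 | 2 | 3 | 3 | 3 | 4 | 5 | 5 | 6 | 6
  R[7]: 1 | 2 | 2 | 3 | 3 | 4 | 5 | 6 | 6 | 7 | 7
  R[8]: 1 | 2 | 2 | 3 | 3 | 4 | 5 | 6 | 7 | 8 | 8
  R[9]: 1 | 2 | 2 | 3 | 3 | 4 | 5 | 6 | 7 | 8 | 9
  R[10]: 1 | 2 | 3 | 4 | 4 | 5 | 6 | 7 | 8 | 9 | 10
  R[11]: 1 | 2 | 3 | 4 | 5 | 6 | 7 | 8 | 9 | 10 | 11

giving w = (8, 2, 10, 7, 1, 4, 6, 9, 11, 3, 5) via Δ²R.

D(w) has 27 cells with 7 SE-corners; essential set:

[(1, 7, 0), (3, 7, 1), (3, 9, 2), (4, 1, 0), (4, 6, 1), (9, 3, 2), (9, 5, 3)]


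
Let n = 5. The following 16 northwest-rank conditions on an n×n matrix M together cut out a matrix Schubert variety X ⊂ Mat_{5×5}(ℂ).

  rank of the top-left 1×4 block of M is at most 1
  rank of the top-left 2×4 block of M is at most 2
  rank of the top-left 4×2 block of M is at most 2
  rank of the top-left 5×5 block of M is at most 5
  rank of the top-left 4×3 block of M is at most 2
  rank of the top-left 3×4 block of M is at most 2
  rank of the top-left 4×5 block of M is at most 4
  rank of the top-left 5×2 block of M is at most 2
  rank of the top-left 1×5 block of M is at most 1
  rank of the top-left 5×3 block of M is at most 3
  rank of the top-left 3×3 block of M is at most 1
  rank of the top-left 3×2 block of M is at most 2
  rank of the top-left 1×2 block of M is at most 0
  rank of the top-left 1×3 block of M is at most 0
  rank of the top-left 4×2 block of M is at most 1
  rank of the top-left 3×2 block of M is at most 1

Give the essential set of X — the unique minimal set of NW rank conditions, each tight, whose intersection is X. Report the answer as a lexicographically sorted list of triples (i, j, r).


Recovering R(i,j) via the rank-extension bound from the 16 conditions:

  row 1: 0 | 0 | 0 | 1 | 1
  row 2: 1 | 1 | 1 | 2 | 2
  row 3: 1 | 1 | 1 | 2 | 3
  row 4: 1 | 1 | 2 | 3 | 4
  row 5: 1 | 2 | 3 | 4 | 5

giving w = (4, 1, 5, 3, 2) via Δ²R.

ℓ(w)=6; the 3 essential cells (i,j,r):

[(1, 3, 0), (3, 3, 1), (4, 2, 1)]
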